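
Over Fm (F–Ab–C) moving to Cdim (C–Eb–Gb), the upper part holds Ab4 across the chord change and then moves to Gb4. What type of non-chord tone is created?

The harmony at that moment is C diminished triad (C, Eb, Gb); Ab4 is not a chord tone.
It is held over (the same pitch as the preceding Ab4) and left by step down to Gb4.
Held over from the previous chord and resolving down by step — a suspension.

Ab4 is a suspension.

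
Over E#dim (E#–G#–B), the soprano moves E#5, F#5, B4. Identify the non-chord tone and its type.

F#5 is an escape tone.

The harmony at that moment is E# diminished triad (E#, G#, B); F#5 is not a chord tone.
It is approached by step up from E#5 and left by leap down to B4.
Step in, leap out — an escape tone.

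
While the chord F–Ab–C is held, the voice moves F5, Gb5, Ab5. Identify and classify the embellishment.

The harmony at that moment is F minor triad (F, Ab, C); Gb5 is not a chord tone.
It is approached by step up from F5 and left by step up to Ab5.
Step in, step out in the same direction — a passing tone.

Gb5 is a passing tone.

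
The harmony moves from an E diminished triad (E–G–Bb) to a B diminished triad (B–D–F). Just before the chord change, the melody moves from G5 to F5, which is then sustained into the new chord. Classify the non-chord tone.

F5 is an anticipation.

The harmony at that moment is E diminished triad (E, G, Bb); F5 is not a chord tone.
It is approached by step down from G5 and then sustained as the same pitch into the next harmony.
Arriving early and becoming a chord tone when the harmony changes — an anticipation.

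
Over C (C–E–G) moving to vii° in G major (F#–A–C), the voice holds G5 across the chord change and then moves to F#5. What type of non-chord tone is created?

The harmony at that moment is F# diminished triad (F#, A, C); G5 is not a chord tone.
It is held over (the same pitch as the preceding G5) and left by step down to F#5.
Held over from the previous chord and resolving down by step — a suspension.

G5 is a suspension.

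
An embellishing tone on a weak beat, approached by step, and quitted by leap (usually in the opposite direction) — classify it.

Approach: by step. Departure: by leap. Metric position: weak.
Step in, leap out, from a weak position — an escape tone (échappée). (It is the mirror image of the appoggiatura, which leaps in and steps out on a strong beat.)

Escape tone.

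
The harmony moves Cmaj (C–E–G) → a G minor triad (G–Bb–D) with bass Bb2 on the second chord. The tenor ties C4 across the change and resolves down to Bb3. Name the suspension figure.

At the second chord the bass is Bb2. The suspended C4 lies a ninth above the bass; after resolving down by step to Bb3, the interval above the bass becomes an octave.
Suspension figures are named by those two intervals: 9–8.

9–8 suspension.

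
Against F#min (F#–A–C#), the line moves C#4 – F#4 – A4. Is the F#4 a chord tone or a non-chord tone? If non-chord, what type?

F# minor triad contains F#, A, C#; F# is the root, so it is a chord tone.

Chord tone (the root of F# minor triad).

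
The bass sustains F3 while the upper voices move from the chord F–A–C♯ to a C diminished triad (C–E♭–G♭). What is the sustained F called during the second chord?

Pedal tone (pedal point).

The harmony at that moment is C diminished triad (C, E♭, G♭); F3 is not a chord tone.
It is held over (the same pitch as the preceding F3) and then sustained as the same pitch into the next harmony.
Sustained through a change of harmony — a pedal tone.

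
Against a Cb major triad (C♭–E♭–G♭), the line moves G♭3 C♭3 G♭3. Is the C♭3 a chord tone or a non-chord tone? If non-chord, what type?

Chord tone (the root of Cb major triad).

Cb major triad contains C♭, E♭, G♭; C♭ is the root, so it is a chord tone.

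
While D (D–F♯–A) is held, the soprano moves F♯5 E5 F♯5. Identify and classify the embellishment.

E5 is a neighbor tone.

The harmony at that moment is D major triad (D, F♯, A); E5 is not a chord tone.
It is approached by step down from F♯5 and left by step up to F♯5.
Step away and step back to the same note — a neighbor tone (lower neighbor).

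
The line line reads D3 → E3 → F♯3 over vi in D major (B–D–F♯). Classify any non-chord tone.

The harmony at that moment is B minor triad (B, D, F♯); E3 is not a chord tone.
It is approached by step up from D3 and left by step up to F♯3.
Step in, step out in the same direction — a passing tone.

E3 is a passing tone.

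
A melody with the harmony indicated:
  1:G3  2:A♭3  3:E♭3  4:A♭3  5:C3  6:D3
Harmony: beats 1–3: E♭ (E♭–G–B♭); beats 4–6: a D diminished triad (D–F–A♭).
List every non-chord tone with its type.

A♭3 (beat 2) — escape tone; C3 (beat 5) — appoggiatura.

The harmony at that moment is E♭ major triad (E♭, G, B♭); A♭3 is not a chord tone.
It is approached by step up from G3 and left by leap down to E♭3.
Step in, leap out — an escape tone.
The harmony at that moment is D diminished triad (D, F, A♭); C3 is not a chord tone.
It is approached by leap down from A♭3 and left by step up to D3.
Leap in, step out — an appoggiatura.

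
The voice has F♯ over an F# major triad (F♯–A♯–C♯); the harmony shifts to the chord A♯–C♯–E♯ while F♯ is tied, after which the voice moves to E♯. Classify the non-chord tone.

The harmony at that moment is A♯ minor triad (A♯, C♯, E♯); F♯ is not a chord tone.
It is held over (the same pitch as the preceding F♯) and left by step down to E♯.
Held over from the previous chord and resolving down by step — a suspension.

F♯ is a suspension.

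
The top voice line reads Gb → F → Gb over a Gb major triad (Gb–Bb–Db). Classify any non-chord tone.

F is a neighbor tone.

The harmony at that moment is Gb major triad (Gb, Bb, Db); F is not a chord tone.
It is approached by step down from Gb and left by step up to Gb.
Step away and step back to the same note — a neighbor tone (lower neighbor).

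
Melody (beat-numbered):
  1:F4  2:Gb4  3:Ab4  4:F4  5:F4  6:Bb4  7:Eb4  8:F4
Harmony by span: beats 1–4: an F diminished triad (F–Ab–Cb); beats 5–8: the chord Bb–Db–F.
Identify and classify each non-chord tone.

The harmony at that moment is F diminished triad (F, Ab, Cb); Gb4 is not a chord tone.
It is approached by step up from F4 and left by step up to Ab4.
Step in, step out in the same direction — a passing tone.
The harmony at that moment is Bb minor triad (Bb, Db, F); Eb4 is not a chord tone.
It is approached by leap down from Bb4 and left by step up to F4.
Leap in, step out — an appoggiatura.

Gb4 (beat 2) — passing tone; Eb4 (beat 7) — appoggiatura.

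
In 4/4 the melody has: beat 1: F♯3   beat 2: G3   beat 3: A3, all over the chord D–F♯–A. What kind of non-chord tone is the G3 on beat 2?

The harmony at that moment is D major triad (D, F♯, A); G3 is not a chord tone.
It is approached by step up from F♯3 and left by step up to A3.
Step in, step out in the same direction — a passing tone.

Passing tone.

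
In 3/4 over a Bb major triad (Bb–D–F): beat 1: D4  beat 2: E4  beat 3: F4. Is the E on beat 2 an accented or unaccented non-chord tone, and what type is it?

Unaccented passing tone.

The harmony at that moment is Bb major triad (Bb, D, F); E4 is not a chord tone.
It is approached by step up from D4 and left by step up to F4.
Step in, step out in the same direction — a passing tone.
It falls on a weak beat, so it is unaccented.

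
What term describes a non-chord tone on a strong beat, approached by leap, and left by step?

Approach: by leap. Departure: by step. Metric position: strong.
Leap in, step out, in a metrically strong position — an appoggiatura. (It is the mirror image of the escape tone, which steps in and leaps out from a weak position.)

Appoggiatura.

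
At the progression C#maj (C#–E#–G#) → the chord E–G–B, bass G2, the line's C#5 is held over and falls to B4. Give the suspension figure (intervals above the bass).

At the second chord the bass is G2. The suspended C#5 lies a fourth above the bass; after resolving down by step to B4, the interval above the bass becomes a third.
Suspension figures are named by those two intervals: 4–3.

4–3 suspension.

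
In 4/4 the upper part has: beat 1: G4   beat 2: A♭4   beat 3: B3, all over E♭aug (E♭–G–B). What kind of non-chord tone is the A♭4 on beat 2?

The harmony at that moment is E♭ augmented triad (E♭, G, B); A♭4 is not a chord tone.
It is approached by step up from G4 and left by leap down to B3.
Step in, leap out, on a weak beat — an escape tone.

Escape tone.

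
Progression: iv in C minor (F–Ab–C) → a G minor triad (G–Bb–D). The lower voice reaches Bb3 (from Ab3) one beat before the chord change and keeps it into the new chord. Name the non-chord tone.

Bb3 is an anticipation.

The harmony at that moment is F minor triad (F, Ab, C); Bb3 is not a chord tone.
It is approached by step up from Ab3 and then sustained as the same pitch into the next harmony.
Arriving early and becoming a chord tone when the harmony changes — an anticipation.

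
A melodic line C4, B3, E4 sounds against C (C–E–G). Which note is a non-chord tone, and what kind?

The harmony at that moment is C major triad (C, E, G); B3 is not a chord tone.
It is approached by step down from C4 and left by leap up to E4.
Step in, leap out — an escape tone.

B3 is an escape tone.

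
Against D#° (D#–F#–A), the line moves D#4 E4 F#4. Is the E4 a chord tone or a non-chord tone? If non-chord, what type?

The harmony at that moment is D# diminished triad (D#, F#, A); E4 is not a chord tone.
It is approached by step up from D#4 and left by step up to F#4.
Step in, step out in the same direction — a passing tone.

Non-chord tone — a passing tone.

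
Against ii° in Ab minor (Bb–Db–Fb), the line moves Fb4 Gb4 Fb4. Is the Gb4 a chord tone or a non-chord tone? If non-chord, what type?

The harmony at that moment is Bb diminished triad (Bb, Db, Fb); Gb4 is not a chord tone.
It is approached by step up from Fb4 and left by step down to Fb4.
Step away and step back to the same note — a neighbor tone (upper neighbor).

Non-chord tone — a neighbor tone.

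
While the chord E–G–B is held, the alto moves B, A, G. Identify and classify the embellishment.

A is a passing tone.

The harmony at that moment is E minor triad (E, G, B); A is not a chord tone.
It is approached by step down from B and left by step down to G.
Step in, step out in the same direction — a passing tone.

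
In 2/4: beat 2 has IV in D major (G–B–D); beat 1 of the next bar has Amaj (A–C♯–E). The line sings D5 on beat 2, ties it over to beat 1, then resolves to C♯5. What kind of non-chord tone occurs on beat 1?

The harmony at that moment is A major triad (A, C♯, E); D5 is not a chord tone.
It is held over (the same pitch as the preceding D5) and left by step down to C♯5.
Held over from the previous chord and resolving down by step — a suspension.

Suspension.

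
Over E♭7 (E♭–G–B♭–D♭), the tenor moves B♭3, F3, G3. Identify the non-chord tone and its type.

F3 is an appoggiatura.

The harmony at that moment is E♭ dominant seventh chord (E♭, G, B♭, D♭); F3 is not a chord tone.
It is approached by leap down from B♭3 and left by step up to G3.
Leap in, step out — an appoggiatura.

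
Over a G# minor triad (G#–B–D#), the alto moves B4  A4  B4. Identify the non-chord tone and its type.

A4 is a neighbor tone.

The harmony at that moment is G# minor triad (G#, B, D#); A4 is not a chord tone.
It is approached by step down from B4 and left by step up to B4.
Step away and step back to the same note — a neighbor tone (lower neighbor).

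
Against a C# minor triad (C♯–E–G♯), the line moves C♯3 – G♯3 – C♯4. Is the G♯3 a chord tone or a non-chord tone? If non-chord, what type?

Chord tone (the fifth of C# minor triad).

C# minor triad contains C♯, E, G♯; G♯ is the fifth, so it is a chord tone.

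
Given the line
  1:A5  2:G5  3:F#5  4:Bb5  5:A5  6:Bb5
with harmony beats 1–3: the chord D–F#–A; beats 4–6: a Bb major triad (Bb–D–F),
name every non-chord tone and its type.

G5 (beat 2) — passing tone; A5 (beat 5) — neighbor tone.

The harmony at that moment is D major triad (D, F#, A); G5 is not a chord tone.
It is approached by step down from A5 and left by step down to F#5.
Step in, step out in the same direction — a passing tone.
The harmony at that moment is Bb major triad (Bb, D, F); A5 is not a chord tone.
It is approached by step down from Bb5 and left by step up to Bb5.
Step away and step back to the same note — a neighbor tone (lower neighbor).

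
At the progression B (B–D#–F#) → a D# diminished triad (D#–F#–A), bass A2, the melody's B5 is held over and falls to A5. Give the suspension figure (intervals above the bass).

At the second chord the bass is A2. The suspended B5 lies a ninth above the bass; after resolving down by step to A5, the interval above the bass becomes an octave.
Suspension figures are named by those two intervals: 9–8.

9–8 suspension.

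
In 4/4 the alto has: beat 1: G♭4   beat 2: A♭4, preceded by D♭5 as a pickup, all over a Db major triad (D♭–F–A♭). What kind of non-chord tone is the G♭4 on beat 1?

The harmony at that moment is D♭ major triad (D♭, F, A♭); G♭4 is not a chord tone.
It is approached by leap down from D♭5 and left by step up to A♭4.
Leap in, step out, metrically accented — an appoggiatura.

Appoggiatura.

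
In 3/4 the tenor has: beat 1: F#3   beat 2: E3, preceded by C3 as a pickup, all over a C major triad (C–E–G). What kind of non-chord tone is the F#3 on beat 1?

The harmony at that moment is C major triad (C, E, G); F#3 is not a chord tone.
It is approached by leap up from C3 and left by step down to E3.
Leap in, step out, metrically accented — an appoggiatura.

Appoggiatura.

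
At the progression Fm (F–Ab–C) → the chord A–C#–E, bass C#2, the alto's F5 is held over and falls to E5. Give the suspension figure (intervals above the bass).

4–3 suspension.

At the second chord the bass is C#2. The suspended F5 lies a fourth above the bass; after resolving down by step to E5, the interval above the bass becomes a third.
Suspension figures are named by those two intervals: 4–3.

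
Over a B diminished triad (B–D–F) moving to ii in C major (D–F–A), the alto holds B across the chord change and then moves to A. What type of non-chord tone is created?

B is a suspension.

The harmony at that moment is D minor triad (D, F, A); B is not a chord tone.
It is held over (the same pitch as the preceding B) and left by step down to A.
Held over from the previous chord and resolving down by step — a suspension.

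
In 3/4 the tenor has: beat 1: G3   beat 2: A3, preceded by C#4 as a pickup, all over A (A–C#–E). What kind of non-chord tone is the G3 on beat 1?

Appoggiatura.

The harmony at that moment is A major triad (A, C#, E); G3 is not a chord tone.
It is approached by leap down from C#4 and left by step up to A3.
Leap in, step out, metrically accented — an appoggiatura.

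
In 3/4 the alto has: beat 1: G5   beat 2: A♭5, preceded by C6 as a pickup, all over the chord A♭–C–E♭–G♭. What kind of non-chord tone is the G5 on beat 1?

Appoggiatura.

The harmony at that moment is A♭ dominant seventh chord (A♭, C, E♭, G♭); G5 is not a chord tone.
It is approached by leap down from C6 and left by step up to A♭5.
Leap in, step out, metrically accented — an appoggiatura.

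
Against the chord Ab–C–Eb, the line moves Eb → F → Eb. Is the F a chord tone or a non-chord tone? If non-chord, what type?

Non-chord tone — a neighbor tone.

The harmony at that moment is Ab major triad (Ab, C, Eb); F is not a chord tone.
It is approached by step up from Eb and left by step down to Eb.
Step away and step back to the same note — a neighbor tone (upper neighbor).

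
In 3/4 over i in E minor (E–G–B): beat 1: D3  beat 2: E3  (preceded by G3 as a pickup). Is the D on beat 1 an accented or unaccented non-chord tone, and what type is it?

Accented appoggiatura.

The harmony at that moment is E minor triad (E, G, B); D3 is not a chord tone.
It is approached by leap down from G3 and left by step up to E3.
Leap in, step out — an appoggiatura.
It falls on the downbeat, so it is accented.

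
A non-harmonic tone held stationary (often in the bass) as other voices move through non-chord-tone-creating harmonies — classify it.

Approach: none. Departure: none — a single pitch is sustained while the chords change around it, passing through harmonies that do not contain it.
No melodic motion at all; the dissonance is created entirely by the moving harmonies against the stationary note — a pedal tone (pedal point).

Pedal tone.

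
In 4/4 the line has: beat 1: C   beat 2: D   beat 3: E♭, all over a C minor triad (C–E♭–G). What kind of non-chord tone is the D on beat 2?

Passing tone.

The harmony at that moment is C minor triad (C, E♭, G); D is not a chord tone.
It is approached by step up from C and left by step up to E♭.
Step in, step out in the same direction — a passing tone.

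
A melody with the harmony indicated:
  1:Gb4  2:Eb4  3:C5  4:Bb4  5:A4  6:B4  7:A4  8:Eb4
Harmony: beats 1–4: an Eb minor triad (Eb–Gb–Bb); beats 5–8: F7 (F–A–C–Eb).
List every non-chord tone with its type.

The harmony at that moment is Eb minor triad (Eb, Gb, Bb); C5 is not a chord tone.
It is approached by leap up from Eb4 and left by step down to Bb4.
Leap in, step out — an appoggiatura.
The harmony at that moment is F dominant seventh chord (F, A, C, Eb); B4 is not a chord tone.
It is approached by step up from A4 and left by step down to A4.
Step away and step back to the same note — a neighbor tone (upper neighbor).

C5 (beat 3) — appoggiatura; B4 (beat 6) — neighbor tone.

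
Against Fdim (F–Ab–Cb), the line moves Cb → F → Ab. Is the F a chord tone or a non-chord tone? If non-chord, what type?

Chord tone (the root of F diminished triad).

F diminished triad contains F, Ab, Cb; F is the root, so it is a chord tone.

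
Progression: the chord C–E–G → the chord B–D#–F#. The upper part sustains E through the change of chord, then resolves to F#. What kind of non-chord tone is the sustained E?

The harmony at that moment is B major triad (B, D#, F#); E is not a chord tone.
It is held over (the same pitch as the preceding E) and left by step up to F#.
Held over from the previous chord and resolving up by step — a retardation.

E is a retardation.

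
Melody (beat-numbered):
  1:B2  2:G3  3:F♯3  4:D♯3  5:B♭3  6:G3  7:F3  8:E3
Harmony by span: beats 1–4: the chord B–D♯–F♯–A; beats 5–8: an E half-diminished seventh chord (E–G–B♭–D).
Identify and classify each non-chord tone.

G3 (beat 2) — appoggiatura; F3 (beat 7) — passing tone.

The harmony at that moment is B dominant seventh chord (B, D♯, F♯, A); G3 is not a chord tone.
It is approached by leap up from B2 and left by step down to F♯3.
Leap in, step out — an appoggiatura.
The harmony at that moment is E half-diminished seventh chord (E, G, B♭, D); F3 is not a chord tone.
It is approached by step down from G3 and left by step down to E3.
Step in, step out in the same direction — a passing tone.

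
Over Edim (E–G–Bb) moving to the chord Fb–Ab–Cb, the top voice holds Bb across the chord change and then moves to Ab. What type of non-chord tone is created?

Bb is a suspension.

The harmony at that moment is Fb major triad (Fb, Ab, Cb); Bb is not a chord tone.
It is held over (the same pitch as the preceding Bb) and left by step down to Ab.
Held over from the previous chord and resolving down by step — a suspension.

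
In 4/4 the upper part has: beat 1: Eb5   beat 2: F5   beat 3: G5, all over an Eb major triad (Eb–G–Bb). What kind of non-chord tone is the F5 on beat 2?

The harmony at that moment is Eb major triad (Eb, G, Bb); F5 is not a chord tone.
It is approached by step up from Eb5 and left by step up to G5.
Step in, step out in the same direction — a passing tone.

Passing tone.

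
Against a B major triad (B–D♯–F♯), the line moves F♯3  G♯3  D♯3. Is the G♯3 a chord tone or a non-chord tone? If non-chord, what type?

The harmony at that moment is B major triad (B, D♯, F♯); G♯3 is not a chord tone.
It is approached by step up from F♯3 and left by leap down to D♯3.
Step in, leap out — an escape tone.

Non-chord tone — an escape tone.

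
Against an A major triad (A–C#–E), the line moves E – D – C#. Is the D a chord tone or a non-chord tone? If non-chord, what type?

The harmony at that moment is A major triad (A, C#, E); D is not a chord tone.
It is approached by step down from E and left by step down to C#.
Step in, step out in the same direction — a passing tone.

Non-chord tone — a passing tone.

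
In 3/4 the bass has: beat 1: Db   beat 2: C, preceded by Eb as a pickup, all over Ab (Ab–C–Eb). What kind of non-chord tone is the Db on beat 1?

The harmony at that moment is Ab major triad (Ab, C, Eb); Db is not a chord tone.
It is approached by step down from Eb and left by step down to C.
Step in, step out in the same direction — a passing tone.

Passing tone.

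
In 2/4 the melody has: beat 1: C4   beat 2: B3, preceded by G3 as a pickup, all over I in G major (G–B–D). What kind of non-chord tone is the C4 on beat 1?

The harmony at that moment is G major triad (G, B, D); C4 is not a chord tone.
It is approached by leap up from G3 and left by step down to B3.
Leap in, step out, metrically accented — an appoggiatura.

Appoggiatura.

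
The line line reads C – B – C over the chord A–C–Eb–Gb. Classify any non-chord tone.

B is a neighbor tone.

The harmony at that moment is A diminished seventh chord (A, C, Eb, Gb); B is not a chord tone.
It is approached by step down from C and left by step up to C.
Step away and step back to the same note — a neighbor tone (lower neighbor).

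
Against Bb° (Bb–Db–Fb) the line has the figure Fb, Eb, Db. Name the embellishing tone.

The harmony at that moment is Bb diminished triad (Bb, Db, Fb); Eb is not a chord tone.
It is approached by step down from Fb and left by step down to Db.
Step in, step out in the same direction — a passing tone.

Eb is a passing tone.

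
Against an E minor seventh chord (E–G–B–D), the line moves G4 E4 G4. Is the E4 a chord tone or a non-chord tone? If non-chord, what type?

E minor seventh chord contains E, G, B, D; E is the root, so it is a chord tone.

Chord tone (the root of E minor seventh chord).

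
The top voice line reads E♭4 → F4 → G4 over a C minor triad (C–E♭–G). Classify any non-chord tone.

The harmony at that moment is C minor triad (C, E♭, G); F4 is not a chord tone.
It is approached by step up from E♭4 and left by step up to G4.
Step in, step out in the same direction — a passing tone.

F4 is a passing tone.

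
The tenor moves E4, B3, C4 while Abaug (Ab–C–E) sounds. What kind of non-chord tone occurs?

The harmony at that moment is Ab augmented triad (Ab, C, E); B3 is not a chord tone.
It is approached by leap down from E4 and left by step up to C4.
Leap in, step out — an appoggiatura.

B3 is an appoggiatura.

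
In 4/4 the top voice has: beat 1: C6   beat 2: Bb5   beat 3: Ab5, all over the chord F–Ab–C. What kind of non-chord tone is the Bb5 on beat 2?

The harmony at that moment is F minor triad (F, Ab, C); Bb5 is not a chord tone.
It is approached by step down from C6 and left by step down to Ab5.
Step in, step out in the same direction — a passing tone.

Passing tone.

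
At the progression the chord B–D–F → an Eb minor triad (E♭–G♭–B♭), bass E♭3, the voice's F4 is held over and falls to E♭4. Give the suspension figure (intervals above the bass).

9–8 suspension.

At the second chord the bass is E♭3. The suspended F4 lies a ninth above the bass; after resolving down by step to E♭4, the interval above the bass becomes an octave.
Suspension figures are named by those two intervals: 9–8.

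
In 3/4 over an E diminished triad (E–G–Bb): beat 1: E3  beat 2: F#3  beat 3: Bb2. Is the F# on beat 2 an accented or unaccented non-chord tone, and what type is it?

The harmony at that moment is E diminished triad (E, G, Bb); F#3 is not a chord tone.
It is approached by step up from E3 and left by leap down to Bb2.
Step in, leap out — an escape tone.
It falls on a weak beat, so it is unaccented.

Unaccented escape tone.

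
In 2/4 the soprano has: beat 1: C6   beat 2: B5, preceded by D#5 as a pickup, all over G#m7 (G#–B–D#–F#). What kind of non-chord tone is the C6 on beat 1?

The harmony at that moment is G# minor seventh chord (G#, B, D#, F#); C6 is not a chord tone.
It is approached by leap up from D#5 and left by step down to B5.
Leap in, step out, metrically accented — an appoggiatura.

Appoggiatura.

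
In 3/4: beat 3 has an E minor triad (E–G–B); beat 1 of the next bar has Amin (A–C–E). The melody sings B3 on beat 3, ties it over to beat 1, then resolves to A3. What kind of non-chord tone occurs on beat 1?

Suspension.

The harmony at that moment is A minor triad (A, C, E); B3 is not a chord tone.
It is held over (the same pitch as the preceding B3) and left by step down to A3.
Held over from the previous chord and resolving down by step — a suspension.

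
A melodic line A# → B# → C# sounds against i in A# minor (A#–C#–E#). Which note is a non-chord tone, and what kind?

B# is a passing tone.

The harmony at that moment is A# minor triad (A#, C#, E#); B# is not a chord tone.
It is approached by step up from A# and left by step up to C#.
Step in, step out in the same direction — a passing tone.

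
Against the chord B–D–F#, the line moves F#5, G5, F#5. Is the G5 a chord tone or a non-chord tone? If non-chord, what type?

The harmony at that moment is B minor triad (B, D, F#); G5 is not a chord tone.
It is approached by step up from F#5 and left by step down to F#5.
Step away and step back to the same note — a neighbor tone (upper neighbor).

Non-chord tone — a neighbor tone.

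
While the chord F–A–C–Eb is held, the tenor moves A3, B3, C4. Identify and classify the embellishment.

The harmony at that moment is F dominant seventh chord (F, A, C, Eb); B3 is not a chord tone.
It is approached by step up from A3 and left by step up to C4.
Step in, step out in the same direction — a passing tone.

B3 is a passing tone.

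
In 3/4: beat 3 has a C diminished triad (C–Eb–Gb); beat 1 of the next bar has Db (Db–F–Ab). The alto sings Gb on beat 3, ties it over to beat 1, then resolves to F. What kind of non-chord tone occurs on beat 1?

The harmony at that moment is Db major triad (Db, F, Ab); Gb is not a chord tone.
It is held over (the same pitch as the preceding Gb) and left by step down to F.
Held over from the previous chord and resolving down by step — a suspension.

Suspension.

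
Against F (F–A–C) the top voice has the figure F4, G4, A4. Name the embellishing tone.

The harmony at that moment is F major triad (F, A, C); G4 is not a chord tone.
It is approached by step up from F4 and left by step up to A4.
Step in, step out in the same direction — a passing tone.

G4 is a passing tone.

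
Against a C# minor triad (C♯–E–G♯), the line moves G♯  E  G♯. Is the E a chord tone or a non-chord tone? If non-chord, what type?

Chord tone (the third of C# minor triad).

C# minor triad contains C♯, E, G♯; E is the third, so it is a chord tone.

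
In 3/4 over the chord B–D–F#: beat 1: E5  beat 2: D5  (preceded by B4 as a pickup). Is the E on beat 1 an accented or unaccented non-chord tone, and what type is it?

The harmony at that moment is B minor triad (B, D, F#); E5 is not a chord tone.
It is approached by leap up from B4 and left by step down to D5.
Leap in, step out — an appoggiatura.
It falls on the downbeat, so it is accented.

Accented appoggiatura.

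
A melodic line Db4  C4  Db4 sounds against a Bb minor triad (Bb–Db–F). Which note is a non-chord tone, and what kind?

The harmony at that moment is Bb minor triad (Bb, Db, F); C4 is not a chord tone.
It is approached by step down from Db4 and left by step up to Db4.
Step away and step back to the same note — a neighbor tone (lower neighbor).

C4 is a neighbor tone.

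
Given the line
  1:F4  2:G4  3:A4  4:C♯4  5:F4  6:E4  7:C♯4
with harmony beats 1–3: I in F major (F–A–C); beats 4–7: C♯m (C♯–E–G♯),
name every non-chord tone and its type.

G4 (beat 2) — passing tone; F4 (beat 5) — appoggiatura.

The harmony at that moment is F major triad (F, A, C); G4 is not a chord tone.
It is approached by step up from F4 and left by step up to A4.
Step in, step out in the same direction — a passing tone.
The harmony at that moment is C♯ minor triad (C♯, E, G♯); F4 is not a chord tone.
It is approached by leap up from C♯4 and left by step down to E4.
Leap in, step out — an appoggiatura.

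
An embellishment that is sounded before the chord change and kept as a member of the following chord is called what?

Approach: ahead of the chord change (typically by step), so it is dissonant against the current harmony. Departure: none — the same pitch is restated or held and is a chord tone of the new harmony.
Dissonant first, consonant once the harmony catches up: the note simply arrives early — an anticipation. (The reverse timing, consonant first and dissonant after the change, would be a suspension or retardation.)

Anticipation.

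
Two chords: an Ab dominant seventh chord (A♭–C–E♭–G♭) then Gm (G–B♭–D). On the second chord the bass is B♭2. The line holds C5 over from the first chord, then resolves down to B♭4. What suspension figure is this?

9–8 suspension.

At the second chord the bass is B♭2. The suspended C5 lies a ninth above the bass; after resolving down by step to B♭4, the interval above the bass becomes an octave.
Suspension figures are named by those two intervals: 9–8.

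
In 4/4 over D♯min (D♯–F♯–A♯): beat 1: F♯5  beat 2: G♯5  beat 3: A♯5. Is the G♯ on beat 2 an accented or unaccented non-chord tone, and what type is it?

The harmony at that moment is D♯ minor triad (D♯, F♯, A♯); G♯5 is not a chord tone.
It is approached by step up from F♯5 and left by step up to A♯5.
Step in, step out in the same direction — a passing tone.
It falls on a weak beat, so it is unaccented.

Unaccented passing tone.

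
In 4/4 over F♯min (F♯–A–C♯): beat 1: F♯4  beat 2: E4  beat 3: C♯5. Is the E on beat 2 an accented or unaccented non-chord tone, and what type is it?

Unaccented escape tone.

The harmony at that moment is F♯ minor triad (F♯, A, C♯); E4 is not a chord tone.
It is approached by step down from F♯4 and left by leap up to C♯5.
Step in, leap out — an escape tone.
It falls on a weak beat, so it is unaccented.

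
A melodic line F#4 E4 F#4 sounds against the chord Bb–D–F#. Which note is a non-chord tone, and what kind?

The harmony at that moment is Bb augmented triad (Bb, D, F#); E4 is not a chord tone.
It is approached by step down from F#4 and left by step up to F#4.
Step away and step back to the same note — a neighbor tone (lower neighbor).

E4 is a neighbor tone.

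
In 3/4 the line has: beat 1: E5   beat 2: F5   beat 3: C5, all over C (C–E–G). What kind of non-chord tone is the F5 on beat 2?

The harmony at that moment is C major triad (C, E, G); F5 is not a chord tone.
It is approached by step up from E5 and left by leap down to C5.
Step in, leap out, on a weak beat — an escape tone.

Escape tone.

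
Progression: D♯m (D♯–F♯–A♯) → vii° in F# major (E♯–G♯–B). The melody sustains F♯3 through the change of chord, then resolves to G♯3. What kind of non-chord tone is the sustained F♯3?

The harmony at that moment is E♯ diminished triad (E♯, G♯, B); F♯3 is not a chord tone.
It is held over (the same pitch as the preceding F♯3) and left by step up to G♯3.
Held over from the previous chord and resolving up by step — a retardation.

F♯3 is a retardation.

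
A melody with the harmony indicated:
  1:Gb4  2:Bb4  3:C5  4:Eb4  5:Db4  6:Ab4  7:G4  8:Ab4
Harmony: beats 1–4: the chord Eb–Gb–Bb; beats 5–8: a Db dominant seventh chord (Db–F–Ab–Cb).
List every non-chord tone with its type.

C5 (beat 3) — escape tone; G4 (beat 7) — neighbor tone.

The harmony at that moment is Eb minor triad (Eb, Gb, Bb); C5 is not a chord tone.
It is approached by step up from Bb4 and left by leap down to Eb4.
Step in, leap out — an escape tone.
The harmony at that moment is Db dominant seventh chord (Db, F, Ab, Cb); G4 is not a chord tone.
It is approached by step down from Ab4 and left by step up to Ab4.
Step away and step back to the same note — a neighbor tone (lower neighbor).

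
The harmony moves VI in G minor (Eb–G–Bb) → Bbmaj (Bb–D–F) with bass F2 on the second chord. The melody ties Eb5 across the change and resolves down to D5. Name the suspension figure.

7–6 suspension.

At the second chord the bass is F2. The suspended Eb5 lies a seventh above the bass; after resolving down by step to D5, the interval above the bass becomes a sixth.
Suspension figures are named by those two intervals: 7–6.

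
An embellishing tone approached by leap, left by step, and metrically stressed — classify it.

Approach: by leap. Departure: by step. Metric position: strong.
Leap in, step out, in a metrically strong position — an appoggiatura. (It is the mirror image of the escape tone, which steps in and leaps out from a weak position.)

Appoggiatura.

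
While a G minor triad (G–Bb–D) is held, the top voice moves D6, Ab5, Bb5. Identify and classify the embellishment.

Ab5 is an appoggiatura.

The harmony at that moment is G minor triad (G, Bb, D); Ab5 is not a chord tone.
It is approached by leap down from D6 and left by step up to Bb5.
Leap in, step out — an appoggiatura.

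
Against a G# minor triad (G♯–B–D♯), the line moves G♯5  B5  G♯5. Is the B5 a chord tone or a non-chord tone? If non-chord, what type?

G# minor triad contains G♯, B, D♯; B is the third, so it is a chord tone.

Chord tone (the third of G# minor triad).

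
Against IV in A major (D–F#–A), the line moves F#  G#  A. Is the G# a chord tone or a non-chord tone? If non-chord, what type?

The harmony at that moment is D major triad (D, F#, A); G# is not a chord tone.
It is approached by step up from F# and left by step up to A.
Step in, step out in the same direction — a passing tone.

Non-chord tone — a passing tone.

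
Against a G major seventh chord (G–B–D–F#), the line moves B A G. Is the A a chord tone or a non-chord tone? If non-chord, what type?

The harmony at that moment is G major seventh chord (G, B, D, F#); A is not a chord tone.
It is approached by step down from B and left by step down to G.
Step in, step out in the same direction — a passing tone.

Non-chord tone — a passing tone.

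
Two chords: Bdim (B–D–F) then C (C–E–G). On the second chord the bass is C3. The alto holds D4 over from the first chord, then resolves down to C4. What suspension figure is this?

9–8 suspension.

At the second chord the bass is C3. The suspended D4 lies a ninth above the bass; after resolving down by step to C4, the interval above the bass becomes an octave.
Suspension figures are named by those two intervals: 9–8.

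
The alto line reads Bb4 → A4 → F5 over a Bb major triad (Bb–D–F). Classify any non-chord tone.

The harmony at that moment is Bb major triad (Bb, D, F); A4 is not a chord tone.
It is approached by step down from Bb4 and left by leap up to F5.
Step in, leap out — an escape tone.

A4 is an escape tone.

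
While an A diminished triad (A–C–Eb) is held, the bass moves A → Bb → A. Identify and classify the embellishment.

Bb is a neighbor tone.

The harmony at that moment is A diminished triad (A, C, Eb); Bb is not a chord tone.
It is approached by step up from A and left by step down to A.
Step away and step back to the same note — a neighbor tone (upper neighbor).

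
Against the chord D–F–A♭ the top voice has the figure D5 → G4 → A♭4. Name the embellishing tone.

The harmony at that moment is D diminished triad (D, F, A♭); G4 is not a chord tone.
It is approached by leap down from D5 and left by step up to A♭4.
Leap in, step out — an appoggiatura.

G4 is an appoggiatura.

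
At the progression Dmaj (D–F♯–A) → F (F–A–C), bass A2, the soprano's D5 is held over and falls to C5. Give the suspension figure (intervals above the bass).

At the second chord the bass is A2. The suspended D5 lies a fourth above the bass; after resolving down by step to C5, the interval above the bass becomes a third.
Suspension figures are named by those two intervals: 4–3.

4–3 suspension.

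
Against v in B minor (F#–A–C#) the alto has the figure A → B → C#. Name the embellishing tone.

The harmony at that moment is F# minor triad (F#, A, C#); B is not a chord tone.
It is approached by step up from A and left by step up to C#.
Step in, step out in the same direction — a passing tone.

B is a passing tone.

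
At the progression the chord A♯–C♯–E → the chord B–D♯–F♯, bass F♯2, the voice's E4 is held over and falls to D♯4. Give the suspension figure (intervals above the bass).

7–6 suspension.

At the second chord the bass is F♯2. The suspended E4 lies a seventh above the bass; after resolving down by step to D♯4, the interval above the bass becomes a sixth.
Suspension figures are named by those two intervals: 7–6.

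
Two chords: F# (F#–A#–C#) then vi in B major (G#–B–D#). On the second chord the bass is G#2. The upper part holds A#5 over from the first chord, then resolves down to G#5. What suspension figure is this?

At the second chord the bass is G#2. The suspended A#5 lies a ninth above the bass; after resolving down by step to G#5, the interval above the bass becomes an octave.
Suspension figures are named by those two intervals: 9–8.

9–8 suspension.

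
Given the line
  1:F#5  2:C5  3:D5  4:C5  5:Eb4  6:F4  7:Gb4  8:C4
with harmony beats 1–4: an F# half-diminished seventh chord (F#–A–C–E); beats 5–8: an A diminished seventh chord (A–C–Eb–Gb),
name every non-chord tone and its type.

D5 (beat 3) — neighbor tone; F4 (beat 6) — passing tone.

The harmony at that moment is F# half-diminished seventh chord (F#, A, C, E); D5 is not a chord tone.
It is approached by step up from C5 and left by step down to C5.
Step away and step back to the same note — a neighbor tone (upper neighbor).
The harmony at that moment is A diminished seventh chord (A, C, Eb, Gb); F4 is not a chord tone.
It is approached by step up from Eb4 and left by step up to Gb4.
Step in, step out in the same direction — a passing tone.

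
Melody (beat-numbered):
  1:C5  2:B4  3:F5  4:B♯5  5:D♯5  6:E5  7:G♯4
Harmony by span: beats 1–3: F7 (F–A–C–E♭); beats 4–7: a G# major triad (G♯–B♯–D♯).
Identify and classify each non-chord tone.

B4 (beat 2) — escape tone; E5 (beat 6) — escape tone.

The harmony at that moment is F dominant seventh chord (F, A, C, E♭); B4 is not a chord tone.
It is approached by step down from C5 and left by leap up to F5.
Step in, leap out — an escape tone.
The harmony at that moment is G♯ major triad (G♯, B♯, D♯); E5 is not a chord tone.
It is approached by step up from D♯5 and left by leap down to G♯4.
Step in, leap out — an escape tone.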